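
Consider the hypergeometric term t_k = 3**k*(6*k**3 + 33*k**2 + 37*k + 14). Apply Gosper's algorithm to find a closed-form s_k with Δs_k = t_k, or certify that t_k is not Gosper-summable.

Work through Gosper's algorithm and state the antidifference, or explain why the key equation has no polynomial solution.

t_(k+1)/t_k = 3*(6*k**3 + 51*k**2 + 121*k + 90)/(6*k**3 + 33*k**2 + 37*k + 14).
So A=3 and B=1, with C=k**3 + 11*k**2/2 + 37*k/6 + 7/3.
Set up (3)·f(k+1) − (1)·f(k) − (k**3 + 11*k**2/2 + 37*k/6 + 7/3) = 0.
Bound: deg f ≤ 3.
Coefficient equations give f(k) = (k + 2)*(3*k**2 - 3*k + 2)/6.
Then R = B(k−1)f/C = (k + 2)*(3*k**2 - 3*k + 2)/(6*k**3 + 33*k**2 + 37*k + 14), so s_k = R(k)·t_k = 3**k*(3*k**3 + 3*k**2 - 4*k + 4).
Check: Δs_k = 3**k*(6*k**3 + 33*k**2 + 37*k + 14). ✓

s_k = 3**k*(3*k**3 + 3*k**2 - 4*k + 4)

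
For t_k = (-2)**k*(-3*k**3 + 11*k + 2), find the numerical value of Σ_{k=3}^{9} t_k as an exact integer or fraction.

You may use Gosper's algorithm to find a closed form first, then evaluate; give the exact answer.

Σ = 790544

t_(k+1)/t_k = 2*(-11*k + 3*(k + 1)**3 - 13)/(-3*k**3 + 11*k + 2).
Gosper form: A/B · C(k+1)/C(k) with A=-2, B=1, C=k**3 - 11*k/3 - 2/3.
f must satisfy (-2)·f(k+1) − (1)·f(k) = k**3 - 11*k/3 - 2/3.
d = 3 from the (0,0,3) case.
Solve for f: f(k) = -(k**3 - 2*k**2 - 3*k + 2)/3 (degree 3 ≤ 3).
Certificate R = B(k−1)f/C = -(k**3 - 2*k**2 - 3*k + 2)/((k - 2)*(3*k**2 + 6*k + 1)) gives s_k = (-2)**k*(k**3 - 2*k**2 - 3*k + 2).
s_(k+1) − s_k = (-2)**k*(-3*k**3 + 11*k + 2) = t_k.
Telescoping: Σ = s_(10) − s_(3) = 790528 − (-16) = 790544.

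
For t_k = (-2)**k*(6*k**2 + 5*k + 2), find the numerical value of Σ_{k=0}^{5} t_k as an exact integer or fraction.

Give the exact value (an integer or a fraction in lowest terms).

Σ = -4224

Compute t_(k+1)/t_k: get 2*(-6*k**2 - 17*k - 13)/(6*k**2 + 5*k + 2).
Gosper form: A/B · C(k+1)/C(k) with A=-2, B=1, C=k**2 + 5*k/6 + 1/3.
Need (-2)·f(k+1) − (1)·f(k) = k**2 + 5*k/6 + 1/3.
Bound: deg f ≤ 2.
Solve for f: f(k) = -k*(2*k - 1)/6 (degree 2 ≤ 2).
Certificate R = B(k−1)f/C = -k*(2*k - 1)/(6*k**2 + 5*k + 2) gives s_k = (-2)**k*k*(1 - 2*k).
Δs = (-2)**k*(6*k**2 + 5*k + 2), as required.
Σ_(k=0)^(5) t_k = s_(6) − s_(0) = -4224 − (0) = -4224.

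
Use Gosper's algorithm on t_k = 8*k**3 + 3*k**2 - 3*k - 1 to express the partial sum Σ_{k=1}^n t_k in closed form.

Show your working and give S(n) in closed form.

S(n) = n*(2*n**3 + 5*n**2 + 2*n - 2)

Step 1: r(k) = (8*k**3 + 27*k**2 + 27*k + 7)/(8*k**3 + 3*k**2 - 3*k - 1).
So A=1 and B=1, with C=k**3 + 3*k**2/8 - 3*k/8 - 1/8.
Need (1)·f(k+1) − (1)·f(k) = k**3 + 3*k**2/8 - 3*k/8 - 1/8.
Bound: deg f ≤ 4.
Solving with deg f ≤ 4: f(k) = k*(2*k - 1)*(k**2 - k - 1)/8.
Get s_k = R·t_k = k*(2*k**3 - 3*k**2 - k + 1) with R(k) = B(k−1)f(k)/C(k) = k*(2*k - 1)*(k**2 - k - 1)/(8*k**3 + 3*k**2 - 3*k - 1).
Δs = 8*k**3 + 3*k**2 - 3*k - 1, as required.
Σ_(k=1)^n t_k = s_(n+1) − s_(1) = (2*n**4 + 5*n**3 + 2*n**2 - 2*n - 1) − (-1), i.e. n*(2*n**3 + 5*n**2 + 2*n - 2).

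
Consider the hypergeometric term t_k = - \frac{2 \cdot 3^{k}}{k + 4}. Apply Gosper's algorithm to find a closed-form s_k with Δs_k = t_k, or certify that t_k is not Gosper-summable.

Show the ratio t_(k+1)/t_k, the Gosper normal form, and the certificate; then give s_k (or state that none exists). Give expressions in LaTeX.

no hypergeometric antidifference exists

t_(k+1)/t_k = 3*(k + 4)/(k + 5).
A = 3*k + 12, B = k + 5, C = 1.
Key eq: (3*k + 12)·f(k+1) = (k + 4)·f(k) + (1).
Degrees (1,1,0) ⇒ d ≤ -1.
d = -1 < 0 ⇒ no nonzero polynomial f; not summable.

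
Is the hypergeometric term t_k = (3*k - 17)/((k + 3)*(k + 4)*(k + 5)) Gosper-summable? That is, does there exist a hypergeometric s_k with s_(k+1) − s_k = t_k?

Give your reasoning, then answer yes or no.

Yes. s_k = k*(-k - 16)/(3*(k + 3)*(k + 4)).

Ratio r(k) = (k + 3)*(3*k - 14)/((k + 6)*(3*k - 17)).
Take A(k)=k + 3, B(k)=k + 6, C(k)=k - 17/3.
Set up (k + 3)·f(k+1) − (k + 5)·f(k) − (k - 17/3) = 0.
d = 2 from the (1,1,1) case.
Coefficient equations give f(k) = -k*(k + 16)/9.
So s_k = (B(k−1)f/C)·t_k = (-k*(k + 5)*(k + 16)/(3*(3*k - 17)))·t_k = k*(-k - 16)/(3*(k + 3)*(k + 4)).
Check: Δs_k = (3*k - 17)/(k**3 + 12*k**2 + 47*k + 60). ✓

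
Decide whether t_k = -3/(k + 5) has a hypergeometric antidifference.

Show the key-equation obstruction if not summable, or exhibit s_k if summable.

No — t_k has no hypergeometric antidifference.

The ratio is (k + 5)/(k + 6).
A = k + 5, B = k + 6, C = 1.
Set up (k + 5)·f(k+1) − (k + 5)·f(k) − (1) = 0.
d = 0 from the (1,1,0) case.
f = c0 ⇒ A·f(k+1) − B(k−1)·f(k) − C = -1. The system {-1 = 0} is inconsistent; no antidifference.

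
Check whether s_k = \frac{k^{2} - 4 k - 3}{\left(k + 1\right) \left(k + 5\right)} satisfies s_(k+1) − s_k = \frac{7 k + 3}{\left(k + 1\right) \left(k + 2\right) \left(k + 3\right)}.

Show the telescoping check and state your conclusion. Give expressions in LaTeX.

Invalid: residual \frac{3 \left(k^{3} - 8 k^{2} - 53 k - 24\right)}{k^{5} + 17 k^{4} + 107 k^{3} + 307 k^{2} + 396 k + 180} ≠ 0.

s_(k+1) = (-4*k + (k + 1)**2 - 7)/((k + 2)*(k + 6))
s_(k+1) − s_k = 2*(5*k**2 + 13*k + 3)/(k**4 + 14*k**3 + 65*k**2 + 112*k + 60)
(s_(k+1) − s_k) − t_k = 3*(k**3 - 8*k**2 - 53*k - 24)/(k**5 + 17*k**4 + 107*k**3 + 307*k**2 + 396*k + 180)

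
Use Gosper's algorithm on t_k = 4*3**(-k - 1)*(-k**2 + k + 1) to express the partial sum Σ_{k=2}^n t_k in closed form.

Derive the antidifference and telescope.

S(n) = 3**(-n - 2)*(-7*3**n + 6*n**2 + 12*n + 3)

Step 1: r(k) = (k**2 + k - 1)/(3*(k**2 - k - 1)).
Take A(k)=1/3, B(k)=1, C(k)=k**2 - k - 1.
Set up (1/3)·f(k+1) − (1)·f(k) − (k**2 - k - 1) = 0.
From deg A=0, deg B=0, deg C=2: d=2.
Solving with deg f ≤ 2: f(k) = -3*(2*k**2 - 1)/4.
Get s_k = R·t_k = (2*k**2 - 1)/3**k with R(k) = B(k−1)f(k)/C(k) = -3*(2*k**2 - 1)/(4*(k**2 - k - 1)).
Verify: 4*3**(-k - 1)*(-k**2 + k + 1) matches t_k.
Σ_(k=2)^n t_k = s_(n+1) − s_(2) = (3**(-n - 1)*(2*n**2 + 4*n + 1)) − (7/9), i.e. 3**(-n - 2)*(-7*3**n + 6*n**2 + 12*n + 3).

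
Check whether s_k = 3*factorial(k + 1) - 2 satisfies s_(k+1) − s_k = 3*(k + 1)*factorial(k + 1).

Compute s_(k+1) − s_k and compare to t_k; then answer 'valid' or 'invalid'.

s_(k+1) = 3*factorial(k + 2) - 2
s_(k+1) − s_k = 3*(k + 1)*factorial(k + 1)
(s_(k+1) − s_k) − t_k = 0

Valid: the claim telescopes to t_k.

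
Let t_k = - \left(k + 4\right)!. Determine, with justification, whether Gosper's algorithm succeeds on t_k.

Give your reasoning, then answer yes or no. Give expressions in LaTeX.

Ratio r(k) = k + 5.
Factor: A=k + 5; B=1; C=1.
Need (k + 5)·f(k+1) − (1)·f(k) = 1.
Degrees (1,0,0) ⇒ d ≤ -1.
deg f ≤ -1 is impossible — no certificate.

No — t_k has no hypergeometric antidifference.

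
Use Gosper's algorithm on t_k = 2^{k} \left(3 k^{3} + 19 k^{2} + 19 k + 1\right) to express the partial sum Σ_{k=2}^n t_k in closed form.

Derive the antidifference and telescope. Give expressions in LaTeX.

S(n) = 6 \cdot 2^{n} n^{3} + 20 \cdot 2^{n} n^{2} + 16 \cdot 2^{n} n - 84

Ratio r(k) = 2*(3*k**3 + 28*k**2 + 66*k + 42)/(3*k**3 + 19*k**2 + 19*k + 1).
Normal form (A,B,C) = (2, 1, k**3 + 19*k**2/3 + 19*k/3 + 1/3).
Need (2)·f(k+1) − (1)·f(k) = k**3 + 19*k**2/3 + 19*k/3 + 1/3.
From deg A=0, deg B=0, deg C=3: d=3.
A polynomial solution: f(k) = (k - 1)*(k + 1)*(3*k + 1)/3.
Get s_k = R·t_k = 2**k*(3*k**3 + k**2 - 3*k - 1) with R(k) = B(k−1)f(k)/C(k) = (k - 1)*(k + 1)*(3*k + 1)/(3*k**3 + 19*k**2 + 19*k + 1).
Check: Δs_k = 2**k*(3*k**3 + 19*k**2 + 19*k + 1). ✓
Evaluate: s_(n+1) = 2**(n + 1)*n*(3*n**2 + 10*n + 8); subtract s_(2) = 84 ⇒ S(n) = 6*2**n*n**3 + 20*2**n*n**2 + 16*2**n*n - 84.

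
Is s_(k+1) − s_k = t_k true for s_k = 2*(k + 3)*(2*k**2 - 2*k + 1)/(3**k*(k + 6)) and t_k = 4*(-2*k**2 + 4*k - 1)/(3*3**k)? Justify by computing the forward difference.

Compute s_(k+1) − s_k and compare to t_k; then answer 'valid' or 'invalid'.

s_(k+1) = 2*(2*k**3 + 10*k**2 + 9*k + 4)/(3*3**k*(k + 7))
s_(k+1) − s_k = 2*(-4*k**4 - 32*k**3 + 154*k - 39)/(3*3**k*(k**2 + 13*k + 42))
(s_(k+1) − s_k) − t_k = 2*(4*k**3 + 22*k**2 - 52*k + 15)/(3**k*(k**2 + 13*k + 42))

Invalid: residual 2*(4*k**3 + 22*k**2 - 52*k + 15)/(3**k*(k**2 + 13*k + 42)) ≠ 0.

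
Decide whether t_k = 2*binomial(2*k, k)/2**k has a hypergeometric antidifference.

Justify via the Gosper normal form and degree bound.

r(k) = (2*k + 1)/(k + 1) after simplifying.
Factor: A=2*k + 1; B=k + 1; C=1.
Set up (2*k + 1)·f(k+1) − (k)·f(k) − (1) = 0.
Bound: deg f ≤ -1.
deg f ≤ -1 is impossible — no certificate.

No. Not Gosper-summable.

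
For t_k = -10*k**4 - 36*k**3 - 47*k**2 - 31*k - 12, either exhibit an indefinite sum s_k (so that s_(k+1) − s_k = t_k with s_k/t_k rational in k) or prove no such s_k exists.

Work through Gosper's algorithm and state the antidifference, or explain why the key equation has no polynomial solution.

s_k = k*(-2*k**4 - 4*k**3 - k**2 - k - 4)

Ratio r(k) = (10*k**4 + 76*k**3 + 215*k**2 + 273*k + 136)/(10*k**4 + 36*k**3 + 47*k**2 + 31*k + 12).
Take A(k)=1, B(k)=1, C(k)=k**4 + 18*k**3/5 + 47*k**2/10 + 31*k/10 + 6/5.
Set up (1)·f(k+1) − (1)·f(k) − (k**4 + 18*k**3/5 + 47*k**2/10 + 31*k/10 + 6/5) = 0.
d = 5 from the (0,0,4) case.
Solving with deg f ≤ 5: f(k) = k*(2*k**4 + 4*k**3 + k**2 + k + 4)/10.
Then R = B(k−1)f/C = k*(2*k**4 + 4*k**3 + k**2 + k + 4)/(10*k**4 + 36*k**3 + 47*k**2 + 31*k + 12), so s_k = R(k)·t_k = k*(-2*k**4 - 4*k**3 - k**2 - k - 4).
s_(k+1) − s_k = -10*k**4 - 36*k**3 - 47*k**2 - 31*k - 12 = t_k.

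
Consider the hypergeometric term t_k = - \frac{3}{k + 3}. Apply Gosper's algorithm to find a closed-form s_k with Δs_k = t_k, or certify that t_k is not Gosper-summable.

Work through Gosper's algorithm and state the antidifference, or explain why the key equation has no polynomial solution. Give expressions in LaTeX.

t_(k+1)/t_k = (k + 3)/(k + 4).
A = k + 3, B = k + 4, C = 1.
f must satisfy (k + 3)·f(k+1) − (k + 3)·f(k) = 1.
deg f ≤ 0 (via 1,1,0).
Write f(k) = c0. Then LHS − RHS = -1, requiring -1 = 0: contradictory. No certificate.

none (Gosper's algorithm certifies no s_k)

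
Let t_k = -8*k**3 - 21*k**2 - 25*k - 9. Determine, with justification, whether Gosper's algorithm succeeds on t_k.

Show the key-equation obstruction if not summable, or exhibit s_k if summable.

r(k) = (8*k**3 + 45*k**2 + 91*k + 63)/(8*k**3 + 21*k**2 + 25*k + 9) after simplifying.
Gosper form: A/B · C(k+1)/C(k) with A=1, B=1, C=k**3 + 21*k**2/8 + 25*k/8 + 9/8.
Need (1)·f(k+1) − (1)·f(k) = k**3 + 21*k**2/8 + 25*k/8 + 9/8.
deg f ≤ 4 (via 0,0,3).
Coefficient equations give f(k) = k**2*(2*k**2 + 3*k + 4)/8.
Then R = B(k−1)f/C = k**2*(2*k**2 + 3*k + 4)/(8*k**3 + 21*k**2 + 25*k + 9), so s_k = R(k)·t_k = k**2*(-2*k**2 - 3*k - 4).
Check: Δs_k = -8*k**3 - 21*k**2 - 25*k - 9. ✓

Yes. s_k = k**2*(-2*k**2 - 3*k - 4).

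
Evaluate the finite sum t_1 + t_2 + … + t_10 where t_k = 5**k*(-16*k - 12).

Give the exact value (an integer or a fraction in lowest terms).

Σ = -2050781240

The ratio is 5*(4*k + 7)/(4*k + 3).
Gosper form: A/B · C(k+1)/C(k) with A=5, B=1, C=k + 3/4.
Solve (5)·f(k+1) − (1)·f(k) = k + 3/4.
Degrees (0,0,1) ⇒ d ≤ 1.
Coefficient equations give f(k) = (2*k - 1)/8.
R(k) = B(k−1)·f(k)/C(k) = (2*k - 1)/(2*(4*k + 3)); s_k = R·t_k = 5**k*(2 - 4*k).
Verify: 5**k*(-16*k - 12) matches t_k.
Telescoping: Σ = s_(11) − s_(1) = -2050781250 − (-10) = -2050781240.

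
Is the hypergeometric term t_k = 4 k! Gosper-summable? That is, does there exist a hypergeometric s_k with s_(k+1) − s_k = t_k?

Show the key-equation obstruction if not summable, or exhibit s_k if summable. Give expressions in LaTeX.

Step 1: r(k) = k + 1.
Take A(k)=k + 1, B(k)=1, C(k)=1.
f must satisfy (k + 1)·f(k+1) − (1)·f(k) = 1.
Bound: deg f ≤ -1.
deg f ≤ -1 is impossible — no certificate.

No — negative degree bound, so no certificate f.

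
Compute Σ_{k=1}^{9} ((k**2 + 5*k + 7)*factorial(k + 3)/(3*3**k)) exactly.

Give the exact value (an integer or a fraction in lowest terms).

Ratio r(k) = (k + 4)*(5*k + (k + 1)**2 + 12)/(3*(k**2 + 5*k + 7)).
Gosper form: A/B · C(k+1)/C(k) with A=k/3 + 4/3, B=1, C=k**2 + 5*k + 7.
Solve (k/3 + 4/3)·f(k+1) − (1)·f(k) = k**2 + 5*k + 7.
Degrees (1,0,2) ⇒ d ≤ 1.
A polynomial solution: f(k) = 3*(k + 3).
Certificate R = B(k−1)f/C = 3*(k + 3)/(k**2 + 5*k + 7) gives s_k = (k + 3)*factorial(k + 3)/3**k.
Δs = (k**2 + 5*k + 7)*factorial(k + 3)/(3*3**k), as required.
Sum = s_(10) − s_(1); s_(10) = 333132800/243, s_(1) = 32 ⇒ 333125024/243.

Σ = 333125024/243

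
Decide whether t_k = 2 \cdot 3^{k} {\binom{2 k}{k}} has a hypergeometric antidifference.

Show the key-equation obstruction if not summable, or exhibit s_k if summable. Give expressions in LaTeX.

Step 1: r(k) = 6*(2*k + 1)/(k + 1).
Factor: A=12*k + 6; B=k + 1; C=1.
Set up (12*k + 6)·f(k+1) − (k)·f(k) − (1) = 0.
From deg A=1, deg B=1, deg C=0: d=-1.
Bound -1 < 0, so the key equation has no polynomial solution.

No; the degree bound rules out any f.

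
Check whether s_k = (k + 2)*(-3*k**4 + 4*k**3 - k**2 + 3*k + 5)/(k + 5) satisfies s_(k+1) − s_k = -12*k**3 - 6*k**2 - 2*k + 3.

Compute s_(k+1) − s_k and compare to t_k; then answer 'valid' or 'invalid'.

s_(k+1) = (-3*k**5 - 17*k**4 - 31*k**3 - 20*k**2 + 11*k + 24)/(k + 6)
s_(k+1) − s_k = (-12*k**5 - 111*k**4 - 218*k**3 - 106*k**2 + 3*k + 60)/(k**2 + 11*k + 30)
(s_(k+1) − s_k) − t_k = 3*(9*k**4 + 70*k**3 + 31*k**2 + 10*k - 10)/(k**2 + 11*k + 30)

Invalid: residual 3*(9*k**4 + 70*k**3 + 31*k**2 + 10*k - 10)/(k**2 + 11*k + 30) ≠ 0.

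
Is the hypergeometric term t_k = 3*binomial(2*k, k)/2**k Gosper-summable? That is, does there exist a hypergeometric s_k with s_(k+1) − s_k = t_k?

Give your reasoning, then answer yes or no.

No — key equation has no polynomial f.

t_(k+1)/t_k = (2*k + 1)/(k + 1).
Gosper form: A/B · C(k+1)/C(k) with A=2*k + 1, B=k + 1, C=1.
Need (2*k + 1)·f(k+1) − (k)·f(k) = 1.
deg f ≤ -1 (via 1,1,0).
d = -1 < 0 ⇒ no nonzero polynomial f; not summable.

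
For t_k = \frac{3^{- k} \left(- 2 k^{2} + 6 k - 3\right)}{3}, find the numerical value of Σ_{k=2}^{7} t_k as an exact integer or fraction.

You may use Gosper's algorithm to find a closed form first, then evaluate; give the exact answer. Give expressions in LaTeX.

Step 1: r(k) = (2*k**2 - 2*k - 1)/(3*(2*k**2 - 6*k + 3)).
Take A(k)=1/3, B(k)=1, C(k)=k**2 - 3*k + 3/2.
Key eq: (1/3)·f(k+1) = (1)·f(k) + (k**2 - 3*k + 3/2).
deg f ≤ 2 (via 0,0,2).
Solving with deg f ≤ 2: f(k) = -3*(k - 1)**2/2.
So s_k = (B(k−1)f/C)·t_k = (-3*(k - 1)**2/(2*k**2 - 6*k + 3))·t_k = (k**2 - 2*k + 1)/3**k.
Δs = (-2*k**2 + 6*k - 3)/(3*3**k), as required.
Sum = s_(8) − s_(2); s_(8) = 49/6561, s_(2) = 1/9 ⇒ -680/6561.

Σ = -680/6561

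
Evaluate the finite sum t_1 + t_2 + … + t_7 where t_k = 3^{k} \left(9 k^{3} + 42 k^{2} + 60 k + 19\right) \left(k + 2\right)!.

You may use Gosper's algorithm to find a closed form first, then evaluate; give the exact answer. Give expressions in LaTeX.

t_(k+1)/t_k = 3*(9*k**4 + 96*k**3 + 378*k**2 + 643*k + 390)/(9*k**3 + 42*k**2 + 60*k + 19).
Take A(k)=3*k + 9, B(k)=1, C(k)=k**3 + 14*k**2/3 + 20*k/3 + 19/9.
Set up (3*k + 9)·f(k+1) − (1)·f(k) − (k**3 + 14*k**2/3 + 20*k/3 + 19/9) = 0.
d = 2 from the (1,0,3) case.
Coefficient equations give f(k) = (3*k**2 - 1)/9.
R(k) = B(k−1)·f(k)/C(k) = (3*k**2 - 1)/(9*k**3 + 42*k**2 + 60*k + 19); s_k = R·t_k = 3**k*(3*k**2 - 1)*factorial(k + 2).
Check: Δs_k = 3**k*(9*k**3 + 42*k**2 + 60*k + 19)*factorial(k + 2). ✓
Σ_(k=1)^(7) t_k = s_(8) − s_(1) = 4547434348800 − (36) = 4547434348764.

Σ = 4547434348764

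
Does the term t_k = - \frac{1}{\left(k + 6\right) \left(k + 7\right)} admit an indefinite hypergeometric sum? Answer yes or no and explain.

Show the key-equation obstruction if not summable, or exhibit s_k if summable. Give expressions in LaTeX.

Yes. s_k = - \frac{k}{6 k + 36}.

The ratio is (k + 6)/(k + 8).
A = k + 6, B = k + 8, C = 1.
Solve (k + 6)·f(k+1) − (k + 7)·f(k) = 1.
From deg A=1, deg B=1, deg C=0: d=1.
Solve for f: f(k) = k/6 (degree 1 ≤ 1).
Then R = B(k−1)f/C = k*(k + 7)/6, so s_k = R(k)·t_k = -k/(6*k + 36).
Verify: -1/(k**2 + 13*k + 42) matches t_k.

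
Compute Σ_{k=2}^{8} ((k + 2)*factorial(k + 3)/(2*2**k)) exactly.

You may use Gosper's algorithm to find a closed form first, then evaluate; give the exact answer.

Step 1: r(k) = (k + 3)*(k + 4)/(2*(k + 2)).
So A=k/2 + 2 and B=1, with C=k + 2.
Set up (k/2 + 2)·f(k+1) − (1)·f(k) − (k + 2) = 0.
Bound: deg f ≤ 0.
Solve for f: f(k) = 2 (degree 0 ≤ 0).
Certificate R = B(k−1)f/C = 2/(k + 2) gives s_k = factorial(k + 3)/2**k.
Δs = (k + 2)*factorial(k + 3)/(2*2**k), as required.
Σ_(k=2)^(8) t_k = s_(9) − s_(2) = 935550 − (30) = 935520.

Σ = 935520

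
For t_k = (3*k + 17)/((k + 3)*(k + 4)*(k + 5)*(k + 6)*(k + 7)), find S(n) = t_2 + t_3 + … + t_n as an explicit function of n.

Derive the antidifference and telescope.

S(n) = (n**3 + 16*n**2 + 83*n - 100)/(240*(n**3 + 16*n**2 + 83*n + 140))

Step 1: r(k) = (k + 3)*(3*k + 20)/((k + 8)*(3*k + 17)).
So A=k + 3 and B=k + 8, with C=k + 17/3.
Key eq: (k + 3)·f(k+1) = (k + 7)·f(k) + (k + 17/3).
deg f ≤ 4 (via 1,1,1).
A polynomial solution: f(k) = k*(k + 5)*(k**2 + 13*k + 54)/216.
Certificate R = B(k−1)f/C = k*(k + 5)*(k + 7)*(k**2 + 13*k + 54)/(72*(3*k + 17)) gives s_k = k*(k**2 + 13*k + 54)/(72*(k**3 + 13*k**2 + 54*k + 72)).
s_(k+1) − s_k = (3*k + 17)/(k**5 + 25*k**4 + 245*k**3 + 1175*k**2 + 2754*k + 2520) = t_k.
Telescope: S(n) = s_(n+1) − s_(2) = (n**3 + 16*n**2 + 83*n + 68)/(72*(n**3 + 16*n**2 + 83*n + 140)) − (7/720) = (n**3 + 16*n**2 + 83*n - 100)/(240*(n**3 + 16*n**2 + 83*n + 140)).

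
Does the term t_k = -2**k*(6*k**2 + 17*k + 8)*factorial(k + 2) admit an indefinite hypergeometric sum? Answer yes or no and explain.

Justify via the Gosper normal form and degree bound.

Compute t_(k+1)/t_k: get 2*(6*k**3 + 47*k**2 + 118*k + 93)/(6*k**2 + 17*k + 8).
So A=2*k + 6 and B=1, with C=k**2 + 17*k/6 + 4/3.
Set up (2*k + 6)·f(k+1) − (1)·f(k) − (k**2 + 17*k/6 + 4/3) = 0.
From deg A=1, deg B=0, deg C=2: d=1.
Solving with deg f ≤ 1: f(k) = (3*k - 2)/6.
Certificate R = B(k−1)f/C = (3*k - 2)/(6*k**2 + 17*k + 8) gives s_k = -2**k*(3*k - 2)*factorial(k + 2).
Check: Δs_k = -2**k*(6*k**2 + 17*k + 8)*factorial(k + 2). ✓

Yes. s_k = -2**k*(3*k - 2)*factorial(k + 2).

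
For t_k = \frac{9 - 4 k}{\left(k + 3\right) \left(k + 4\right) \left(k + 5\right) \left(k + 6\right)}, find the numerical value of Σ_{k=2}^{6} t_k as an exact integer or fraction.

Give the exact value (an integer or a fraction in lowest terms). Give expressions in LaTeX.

The ratio is (k + 3)*(4*k - 5)/((k + 7)*(4*k - 9)).
Gosper form: A/B · C(k+1)/C(k) with A=k + 3, B=k + 7, C=k - 9/4.
f must satisfy (k + 3)·f(k+1) − (k + 6)·f(k) = k - 9/4.
From deg A=1, deg B=1, deg C=1: d=3.
Solve for f: f(k) = -k*(k**2 + 12*k + 167)/240 (degree 3 ≤ 3).
Get s_k = R·t_k = k*(k**2 + 12*k + 167)/(60*(k + 3)*(k + 4)*(k + 5)) with R(k) = B(k−1)f(k)/C(k) = -k*(k + 6)*(k**2 + 12*k + 167)/(60*(4*k - 9)).
Check: Δs_k = (9 - 4*k)/(k**4 + 18*k**3 + 119*k**2 + 342*k + 360). ✓
Telescoping: Σ = s_(7) − s_(2) = 7/264 − (13/420) = -41/9240.

Σ = -41/9240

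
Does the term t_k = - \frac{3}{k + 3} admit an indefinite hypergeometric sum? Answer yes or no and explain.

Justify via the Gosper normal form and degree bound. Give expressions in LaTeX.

Step 1: r(k) = (k + 3)/(k + 4).
A = k + 3, B = k + 4, C = 1.
Solve (k + 3)·f(k+1) − (k + 3)·f(k) = 1.
Degrees (1,1,0) ⇒ d ≤ 0.
Generic f = c0 gives residual -1; -1 = 0 cannot hold, so t_k is not Gosper-summable.

No. Not Gosper-summable.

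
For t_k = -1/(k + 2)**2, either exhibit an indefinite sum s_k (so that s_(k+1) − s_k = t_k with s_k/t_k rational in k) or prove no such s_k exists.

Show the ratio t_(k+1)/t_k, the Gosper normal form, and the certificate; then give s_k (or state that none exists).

no hypergeometric antidifference exists

The ratio is (k + 2)**2/(k + 3)**2.
A = k**2 + 4*k + 4, B = k**2 + 6*k + 9, C = 1.
Set up (k**2 + 4*k + 4)·f(k+1) − (k**2 + 4*k + 4)·f(k) − (1) = 0.
deg f ≤ 0 (via 2,2,0).
Write f(k) = c0. Then LHS − RHS = -1, requiring -1 = 0: contradictory. No certificate.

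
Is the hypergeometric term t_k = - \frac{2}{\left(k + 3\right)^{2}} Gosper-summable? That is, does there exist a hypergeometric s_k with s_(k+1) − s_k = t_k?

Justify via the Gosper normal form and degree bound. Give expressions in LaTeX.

No — the linear system for f has no solution.

Compute t_(k+1)/t_k: get (k + 3)**2/(k + 4)**2.
Normal form (A,B,C) = (k**2 + 6*k + 9, k**2 + 8*k + 16, 1).
Solve (k**2 + 6*k + 9)·f(k+1) − (k**2 + 6*k + 9)·f(k) = 1.
Bound: deg f ≤ 0.
Write f(k) = c0. Then LHS − RHS = -1, requiring -1 = 0: contradictory. No certificate.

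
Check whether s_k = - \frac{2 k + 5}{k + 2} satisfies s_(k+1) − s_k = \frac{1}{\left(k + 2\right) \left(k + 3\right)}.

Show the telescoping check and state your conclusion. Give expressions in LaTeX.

s_(k+1) = (-2*k - 7)/(k + 3)
s_(k+1) − s_k = 1/(k**2 + 5*k + 6)
(s_(k+1) − s_k) − t_k = 0

valid (s_(k+1) − s_k reduces to t_k)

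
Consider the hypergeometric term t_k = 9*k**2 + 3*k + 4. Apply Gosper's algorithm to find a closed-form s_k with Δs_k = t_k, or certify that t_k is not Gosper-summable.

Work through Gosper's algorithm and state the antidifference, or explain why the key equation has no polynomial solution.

Step 1: r(k) = (9*k**2 + 21*k + 16)/(9*k**2 + 3*k + 4).
A = 1, B = 1, C = k**2 + k/3 + 4/9.
f must satisfy (1)·f(k+1) − (1)·f(k) = k**2 + k/3 + 4/9.
d = 3 from the (0,0,2) case.
Solving with deg f ≤ 3: f(k) = k*(3*k**2 - 3*k + 4)/9.
Certificate R = B(k−1)f/C = k*(3*k**2 - 3*k + 4)/(9*k**2 + 3*k + 4) gives s_k = k*(3*k**2 - 3*k + 4).
s_(k+1) − s_k = 9*k**2 + 3*k + 4 = t_k.

s_k = k*(3*k**2 - 3*k + 4)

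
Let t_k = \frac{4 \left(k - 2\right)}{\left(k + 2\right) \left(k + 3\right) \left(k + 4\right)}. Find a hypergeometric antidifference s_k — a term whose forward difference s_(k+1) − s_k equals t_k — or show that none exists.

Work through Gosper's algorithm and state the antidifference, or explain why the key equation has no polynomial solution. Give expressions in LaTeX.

s_k = - \frac{4 k}{\left(k + 2\right) \left(k + 3\right)}

r(k) = (k - 1)*(k + 2)/((k - 2)*(k + 5)) after simplifying.
Normal form (A,B,C) = (k + 2, k + 5, k - 2).
Key eq: (k + 2)·f(k+1) = (k + 4)·f(k) + (k - 2).
Bound: deg f ≤ 2.
Match coefficients ⇒ f(k) = -k.
So s_k = (B(k−1)f/C)·t_k = (-k*(k + 4)/(k - 2))·t_k = -4*k/((k + 2)*(k + 3)).
Δs = 4*(k - 2)/(k**3 + 9*k**2 + 26*k + 24), as required.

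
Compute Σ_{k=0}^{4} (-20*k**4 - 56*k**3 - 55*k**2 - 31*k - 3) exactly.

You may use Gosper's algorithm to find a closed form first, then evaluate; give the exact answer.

t_(k+1)/t_k = (20*k**4 + 136*k**3 + 343*k**2 + 389*k + 165)/(20*k**4 + 56*k**3 + 55*k**2 + 31*k + 3).
A = 1, B = 1, C = k**4 + 14*k**3/5 + 11*k**2/4 + 31*k/20 + 3/20.
Set up (1)·f(k+1) − (1)·f(k) − (k**4 + 14*k**3/5 + 11*k**2/4 + 31*k/20 + 3/20) = 0.
Bound: deg f ≤ 5.
Coefficient equations give f(k) = k*(4*k**4 + 4*k**3 - 3*k**2 + 2*k - 4)/20.
So s_k = (B(k−1)f/C)·t_k = (k*(4*k**4 + 4*k**3 - 3*k**2 + 2*k - 4)/((4*k**2 + 4*k + 3)*(5*k**2 + 9*k + 1)))·t_k = k*(-4*k**4 - 4*k**3 + 3*k**2 - 2*k + 4).
Check: Δs_k = -20*k**4 - 56*k**3 - 55*k**2 - 31*k - 3. ✓
Sum = s_(5) − s_(0); s_(5) = -14655, s_(0) = 0 ⇒ -14655.

Σ = -14655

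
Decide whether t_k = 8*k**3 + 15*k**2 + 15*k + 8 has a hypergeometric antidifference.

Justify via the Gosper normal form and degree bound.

Yes. s_k = k*(2*k**3 + k**2 + 2*k + 3).

Compute t_(k+1)/t_k: get (8*k**3 + 39*k**2 + 69*k + 46)/(8*k**3 + 15*k**2 + 15*k + 8).
So A=1 and B=1, with C=k**3 + 15*k**2/8 + 15*k/8 + 1.
Solve (1)·f(k+1) − (1)·f(k) = k**3 + 15*k**2/8 + 15*k/8 + 1.
Bound: deg f ≤ 4.
A polynomial solution: f(k) = k*(k + 1)*(2*k**2 - k + 3)/8.
Certificate R = B(k−1)f/C = k*(2*k**2 - k + 3)/(8*k**2 + 7*k + 8) gives s_k = k*(2*k**3 + k**2 + 2*k + 3).
Δs = 8*k**3 + 15*k**2 + 15*k + 8, as required.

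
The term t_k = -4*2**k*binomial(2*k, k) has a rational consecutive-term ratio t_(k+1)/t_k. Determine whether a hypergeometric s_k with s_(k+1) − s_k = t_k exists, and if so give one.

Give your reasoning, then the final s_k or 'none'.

none — t_k is not Gosper-summable

Compute t_(k+1)/t_k: get 4*(2*k + 1)/(k + 1).
A = 8*k + 4, B = k + 1, C = 1.
Solve (8*k + 4)·f(k+1) − (k)·f(k) = 1.
From deg A=1, deg B=1, deg C=0: d=-1.
Bound -1 < 0, so the key equation has no polynomial solution.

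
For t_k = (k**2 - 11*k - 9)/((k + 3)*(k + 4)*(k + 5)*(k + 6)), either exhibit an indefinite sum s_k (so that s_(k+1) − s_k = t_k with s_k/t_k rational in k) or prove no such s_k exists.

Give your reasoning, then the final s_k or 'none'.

The ratio is (k + 3)*(11*k - (k + 1)**2 + 20)/((k + 7)*(-k**2 + 11*k + 9)).
Factor: A=k + 3; B=k + 7; C=k**2 - 11*k - 9.
Key eq: (k + 3)·f(k+1) = (k + 6)·f(k) + (k**2 - 11*k - 9).
deg f ≤ 3 (via 1,1,2).
Coefficient equations give f(k) = -k*(k**2 + 27*k + 17)/15.
So s_k = (B(k−1)f/C)·t_k = (-k*(k + 6)*(k**2 + 27*k + 17)/(15*(k**2 - 11*k - 9)))·t_k = k*(-k**2 - 27*k - 17)/(15*(k + 3)*(k + 4)*(k + 5)).
Check: Δs_k = (k**2 - 11*k - 9)/(k**4 + 18*k**3 + 119*k**2 + 342*k + 360). ✓

s_k = k*(-k**2 - 27*k - 17)/(15*(k + 3)*(k + 4)*(k + 5))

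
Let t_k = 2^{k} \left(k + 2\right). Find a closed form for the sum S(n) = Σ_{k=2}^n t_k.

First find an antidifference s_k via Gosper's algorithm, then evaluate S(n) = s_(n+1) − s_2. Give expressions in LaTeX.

The ratio is 2*(k + 3)/(k + 2).
Normal form (A,B,C) = (2, 1, k + 2).
Set up (2)·f(k+1) − (1)·f(k) − (k + 2) = 0.
Degrees (0,0,1) ⇒ d ≤ 1.
Match coefficients ⇒ f(k) = k.
Certificate R = B(k−1)f/C = k/(k + 2) gives s_k = 2**k*k.
Verify: 2**k*(k + 2) matches t_k.
Σ_(k=2)^n t_k = s_(n+1) − s_(2) = (2**(n + 1)*(n + 1)) − (8), i.e. 2*2**n*n + 2*2**n - 8.

S(n) = 2 \cdot 2^{n} n + 2 \cdot 2^{n} - 8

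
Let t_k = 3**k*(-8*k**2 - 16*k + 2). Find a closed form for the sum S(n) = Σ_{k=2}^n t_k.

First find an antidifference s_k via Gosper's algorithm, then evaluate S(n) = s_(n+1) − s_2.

r(k) = 3*(4*k**2 + 16*k + 11)/(4*k**2 + 8*k - 1) after simplifying.
So A=3 and B=1, with C=k**2 + 2*k - 1/4.
Solve (3)·f(k+1) − (1)·f(k) = k**2 + 2*k - 1/4.
d = 2 from the (0,0,2) case.
Match coefficients ⇒ f(k) = (4*k**2 - 4*k - 1)/8.
So s_k = (B(k−1)f/C)·t_k = ((4*k**2 - 4*k - 1)/(2*(4*k**2 + 8*k - 1)))·t_k = 3**k*(-4*k**2 + 4*k + 1).
Δs = 3**k*(-8*k**2 - 16*k + 2), as required.
Evaluate: s_(n+1) = 3**(n + 1)*(-4*n**2 - 4*n + 1); subtract s_(2) = -63 ⇒ S(n) = -12*3**n*n**2 - 12*3**n*n + 3*3**n + 63.

S(n) = -12*3**n*n**2 - 12*3**n*n + 3*3**n + 63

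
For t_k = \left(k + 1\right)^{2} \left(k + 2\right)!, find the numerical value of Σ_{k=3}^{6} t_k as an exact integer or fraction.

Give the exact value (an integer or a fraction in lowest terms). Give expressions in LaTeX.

Compute t_(k+1)/t_k: get (k + 2)**2*(k + 3)/(k + 1)**2.
Factor: A=k + 3; B=1; C=k**2 + 2*k + 1.
Need (k + 3)·f(k+1) − (1)·f(k) = k**2 + 2*k + 1.
From deg A=1, deg B=0, deg C=2: d=1.
Solving with deg f ≤ 1: f(k) = k - 1.
Get s_k = R·t_k = (k - 1)*factorial(k + 2) with R(k) = B(k−1)f(k)/C(k) = (k - 1)/(k + 1)**2.
Δs = (k + 1)**2*factorial(k + 2), as required.
Σ_(k=3)^(6) t_k = s_(7) − s_(3) = 2177280 − (240) = 2177040.

Σ = 2177040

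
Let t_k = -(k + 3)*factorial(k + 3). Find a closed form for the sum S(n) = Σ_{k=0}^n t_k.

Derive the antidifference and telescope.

S(n) = 6 - factorial(n + 4)

Ratio r(k) = (k + 4)**2/(k + 3).
Factor: A=k + 4; B=1; C=k + 3.
Solve (k + 4)·f(k+1) − (1)·f(k) = k + 3.
From deg A=1, deg B=0, deg C=1: d=0.
Solving with deg f ≤ 0: f(k) = 1.
Get s_k = R·t_k = -factorial(k + 3) with R(k) = B(k−1)f(k)/C(k) = 1/(k + 3).
Check: Δs_k = -(k + 3)*factorial(k + 3). ✓
Σ_(k=0)^n t_k = s_(n+1) − s_(0) = (-factorial(n + 4)) − (-6), i.e. 6 - factorial(n + 4).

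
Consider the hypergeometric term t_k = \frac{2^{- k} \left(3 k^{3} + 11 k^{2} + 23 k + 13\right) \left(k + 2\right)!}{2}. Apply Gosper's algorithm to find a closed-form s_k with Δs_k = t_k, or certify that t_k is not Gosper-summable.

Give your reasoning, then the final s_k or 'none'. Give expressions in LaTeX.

s_k = 2^{- k} \left(3 k^{2} + 2 k - 2\right) \left(k + 2\right)!

Ratio r(k) = (3*k**4 + 29*k**3 + 114*k**2 + 212*k + 150)/(2*(3*k**3 + 11*k**2 + 23*k + 13)).
Gosper form: A/B · C(k+1)/C(k) with A=k/2 + 3/2, B=1, C=k**3 + 11*k**2/3 + 23*k/3 + 13/3.
Need (k/2 + 3/2)·f(k+1) − (1)·f(k) = k**3 + 11*k**2/3 + 23*k/3 + 13/3.
d = 2 from the (1,0,3) case.
Coefficient equations give f(k) = 2*(3*k**2 + 2*k - 2)/3.
Then R = B(k−1)f/C = 2*(3*k**2 + 2*k - 2)/(3*k**3 + 11*k**2 + 23*k + 13), so s_k = R(k)·t_k = (3*k**2 + 2*k - 2)*factorial(k + 2)/2**k.
Δs = (3*k**3 + 11*k**2 + 23*k + 13)*factorial(k + 2)/(2*2**k), as required.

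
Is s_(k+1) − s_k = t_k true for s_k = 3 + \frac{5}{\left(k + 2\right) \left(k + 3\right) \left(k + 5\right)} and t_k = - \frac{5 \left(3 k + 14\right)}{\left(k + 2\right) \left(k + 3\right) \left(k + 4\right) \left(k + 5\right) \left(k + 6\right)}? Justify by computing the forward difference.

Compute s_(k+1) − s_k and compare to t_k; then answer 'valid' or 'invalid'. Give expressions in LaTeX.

s_(k+1) = 3 + 5/((k + 3)*(k + 4)*(k + 6))
s_(k+1) − s_k = 5*(-3*k - 14)/(k**5 + 20*k**4 + 155*k**3 + 580*k**2 + 1044*k + 720)
(s_(k+1) − s_k) − t_k = 0

Valid: the claim telescopes to t_k.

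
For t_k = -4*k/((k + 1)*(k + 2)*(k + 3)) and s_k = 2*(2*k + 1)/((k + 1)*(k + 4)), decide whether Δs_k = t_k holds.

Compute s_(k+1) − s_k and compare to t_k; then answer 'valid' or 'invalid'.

s_(k+1) = 2*(2*k + 3)/((k + 2)*(k + 5))
s_(k+1) − s_k = 4*(-k**2 - 2*k + 1)/(k**4 + 12*k**3 + 49*k**2 + 78*k + 40)
(s_(k+1) − s_k) − t_k = 4*(4*k**2 + 15*k + 3)/(k**5 + 15*k**4 + 85*k**3 + 225*k**2 + 274*k + 120)

Invalid: residual 4*(4*k**2 + 15*k + 3)/(k**5 + 15*k**4 + 85*k**3 + 225*k**2 + 274*k + 120) ≠ 0.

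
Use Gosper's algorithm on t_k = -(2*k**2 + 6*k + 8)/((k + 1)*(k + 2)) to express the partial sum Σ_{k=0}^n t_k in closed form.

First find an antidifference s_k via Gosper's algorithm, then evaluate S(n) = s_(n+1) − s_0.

t_(k+1)/t_k = (k + 1)*(3*k + (k + 1)**2 + 7)/((k + 3)*(k**2 + 3*k + 4)).
Factor: A=k + 1; B=k + 3; C=k**2 + 3*k + 4.
f must satisfy (k + 1)·f(k+1) − (k + 2)·f(k) = k**2 + 3*k + 4.
deg f ≤ 2 (via 1,1,2).
A polynomial solution: f(k) = k*(k + 3).
Certificate R = B(k−1)f/C = k*(k + 2)*(k + 3)/(k**2 + 3*k + 4) gives s_k = -2*k*(k + 3)/(k + 1).
Check: Δs_k = 2*(-k**2 - 3*k - 4)/(k**2 + 3*k + 2). ✓
s_(n+1) = 2*(-n**2 - 5*n - 4)/(n + 2) and s_(0) = 0, so S(n) = 2*(-n**2 - 5*n - 4)/(n + 2).

S(n) = 2*(-n**2 - 5*n - 4)/(n + 2)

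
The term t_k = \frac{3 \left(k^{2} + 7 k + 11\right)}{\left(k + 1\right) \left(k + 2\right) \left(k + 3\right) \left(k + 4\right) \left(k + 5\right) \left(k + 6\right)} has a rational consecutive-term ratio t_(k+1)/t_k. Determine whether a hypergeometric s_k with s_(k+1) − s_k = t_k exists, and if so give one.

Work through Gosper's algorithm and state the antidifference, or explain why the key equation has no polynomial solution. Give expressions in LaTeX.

s_k = \frac{k \left(k^{2} + 9 k + 23\right)}{15 \left(k^{3} + 9 k^{2} + 23 k + 15\right)}

Ratio r(k) = (k + 1)*(7*k + (k + 1)**2 + 18)/((k + 7)*(k**2 + 7*k + 11)).
Factor: A=k + 1; B=k + 7; C=k**2 + 7*k + 11.
f must satisfy (k + 1)·f(k+1) − (k + 6)·f(k) = k**2 + 7*k + 11.
d = 5 from the (1,1,2) case.
Coefficient equations give f(k) = k*(k + 2)*(k + 4)*(k**2 + 9*k + 23)/45.
So s_k = (B(k−1)f/C)·t_k = (k*(k + 2)*(k + 4)*(k + 6)*(k**2 + 9*k + 23)/(45*(k**2 + 7*k + 11)))·t_k = k*(k**2 + 9*k + 23)/(15*(k**3 + 9*k**2 + 23*k + 15)).
Verify: 3*(k**2 + 7*k + 11)/(k**6 + 21*k**5 + 175*k**4 + 735*k**3 + 1624*k**2 + 1764*k + 720) matches t_k.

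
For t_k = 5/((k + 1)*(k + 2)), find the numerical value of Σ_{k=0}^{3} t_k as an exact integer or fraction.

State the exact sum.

Ratio r(k) = (k + 1)/(k + 3).
Normal form (A,B,C) = (k + 1, k + 3, 1).
Key eq: (k + 1)·f(k+1) = (k + 2)·f(k) + (1).
deg f ≤ 1 (via 1,1,0).
Solve for f: f(k) = k (degree 1 ≤ 1).
So s_k = (B(k−1)f/C)·t_k = (k*(k + 2))·t_k = 5*k/(k + 1).
Δs = 5/(k**2 + 3*k + 2), as required.
Evaluate s at k=4 and k=0: 4 and 0; difference 4.

Σ = 4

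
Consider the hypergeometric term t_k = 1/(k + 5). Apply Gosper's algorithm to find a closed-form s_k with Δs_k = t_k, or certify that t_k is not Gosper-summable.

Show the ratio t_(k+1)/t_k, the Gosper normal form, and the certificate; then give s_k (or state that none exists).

The ratio is (k + 5)/(k + 6).
Gosper form: A/B · C(k+1)/C(k) with A=k + 5, B=k + 6, C=1.
Solve (k + 5)·f(k+1) − (k + 5)·f(k) = 1.
deg f ≤ 0 (via 1,1,0).
Write f(k) = c0. Then LHS − RHS = -1, requiring -1 = 0: contradictory. No certificate.

no hypergeometric antidifference exists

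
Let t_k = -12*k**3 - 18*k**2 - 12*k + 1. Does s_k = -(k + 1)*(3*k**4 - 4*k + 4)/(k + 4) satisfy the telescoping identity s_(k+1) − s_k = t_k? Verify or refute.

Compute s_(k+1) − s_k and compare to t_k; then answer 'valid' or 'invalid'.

Invalid: residual 3*(9*k**4 + 66*k**3 + 84*k**2 + 51*k - 8)/(k**2 + 9*k + 20) ≠ 0.

s_(k+1) = (k + 2)*(4*k - 3*(k + 1)**4)/(k + 5)
s_(k+1) − s_k = (-12*k**5 - 99*k**4 - 216*k**3 - 215*k**2 - 78*k - 4)/(k**2 + 9*k + 20)
(s_(k+1) − s_k) − t_k = 3*(9*k**4 + 66*k**3 + 84*k**2 + 51*k - 8)/(k**2 + 9*k + 20)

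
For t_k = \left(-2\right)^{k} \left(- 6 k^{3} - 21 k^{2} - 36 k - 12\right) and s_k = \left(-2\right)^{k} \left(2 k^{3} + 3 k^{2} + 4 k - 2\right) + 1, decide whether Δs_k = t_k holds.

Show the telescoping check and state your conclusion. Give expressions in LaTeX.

s_(k+1) = (-2)**(k + 1)*(4*k + 2*(k + 1)**3 + 3*(k + 1)**2 + 2) + 1
s_(k+1) − s_k = (-2)**k*(-6*k**3 - 21*k**2 - 36*k - 12)
(s_(k+1) − s_k) − t_k = 0

valid; difference matches t_k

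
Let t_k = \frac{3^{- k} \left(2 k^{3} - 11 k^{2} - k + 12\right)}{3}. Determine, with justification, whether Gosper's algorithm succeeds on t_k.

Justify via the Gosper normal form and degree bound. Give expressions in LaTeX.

Ratio r(k) = (2*k**3 - 5*k**2 - 17*k + 2)/(3*(2*k**3 - 11*k**2 - k + 12)).
Gosper form: A/B · C(k+1)/C(k) with A=1/3, B=1, C=k**3 - 11*k**2/2 - k/2 + 6.
Key eq: (1/3)·f(k+1) = (1)·f(k) + (k**3 - 11*k**2/2 - k/2 + 6).
Degrees (0,0,3) ⇒ d ≤ 3.
A polynomial solution: f(k) = -3*(k**3 - 4*k**2 - 3*k + 3)/2.
Certificate R = B(k−1)f/C = -3*(k**3 - 4*k**2 - 3*k + 3)/((k + 1)*(2*k**2 - 13*k + 12)) gives s_k = (-k**3 + 4*k**2 + 3*k - 3)/3**k.
s_(k+1) − s_k = (2*k**3 - 11*k**2 - k + 12)/(3*3**k) = t_k.

Yes. s_k = 3^{- k} \left(- k^{3} + 4 k^{2} + 3 k - 3\right).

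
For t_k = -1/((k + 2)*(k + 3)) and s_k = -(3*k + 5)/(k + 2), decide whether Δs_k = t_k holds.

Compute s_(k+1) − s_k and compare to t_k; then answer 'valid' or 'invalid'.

s_(k+1) = (-3*k - 8)/(k + 3)
s_(k+1) − s_k = -1/(k**2 + 5*k + 6)
(s_(k+1) − s_k) − t_k = 0

valid (s_(k+1) − s_k reduces to t_k)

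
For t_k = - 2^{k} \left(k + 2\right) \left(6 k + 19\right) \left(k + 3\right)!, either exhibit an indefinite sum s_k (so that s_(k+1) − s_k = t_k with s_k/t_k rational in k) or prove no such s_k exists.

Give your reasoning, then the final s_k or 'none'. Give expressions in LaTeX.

s_k = - 2^{k} \left(3 k + 2\right) \left(k + 3\right)!

Ratio r(k) = 2*(k + 3)*(k + 4)*(6*k + 25)/((k + 2)*(6*k + 19)).
A = 2*k + 8, B = 1, C = k**2 + 31*k/6 + 19/3.
Solve (2*k + 8)·f(k+1) − (1)·f(k) = k**2 + 31*k/6 + 19/3.
deg f ≤ 1 (via 1,0,2).
Solve for f: f(k) = (3*k + 2)/6 (degree 1 ≤ 1).
Certificate R = B(k−1)f/C = (3*k + 2)/((k + 2)*(6*k + 19)) gives s_k = -2**k*(3*k + 2)*factorial(k + 3).
Δs = -2**k*(k + 2)*(6*k + 19)*factorial(k + 3), as required.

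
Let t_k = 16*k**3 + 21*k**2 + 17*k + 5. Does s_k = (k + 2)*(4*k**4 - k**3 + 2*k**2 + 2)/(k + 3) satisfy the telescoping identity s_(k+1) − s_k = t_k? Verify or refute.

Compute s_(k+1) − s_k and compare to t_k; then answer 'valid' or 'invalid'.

s_(k+1) = (k + 3)*(4*(k + 1)**4 - (k + 1)**3 + 2*(k + 1)**2 + 2)/(k + 4)
s_(k+1) − s_k = (16*k**5 + 121*k**4 + 286*k**3 + 298*k**2 + 183*k + 47)/(k**2 + 7*k + 12)
(s_(k+1) − s_k) − t_k = (-12*k**4 - 70*k**3 - 78*k**2 - 56*k - 13)/(k**2 + 7*k + 12)

Invalid: residual (-12*k**4 - 70*k**3 - 78*k**2 - 56*k - 13)/(k**2 + 7*k + 12) ≠ 0.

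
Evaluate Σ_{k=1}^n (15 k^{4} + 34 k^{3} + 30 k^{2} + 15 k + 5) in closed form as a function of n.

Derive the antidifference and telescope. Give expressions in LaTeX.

S(n) = n \left(3 n^{4} + 16 n^{3} + 32 n^{2} + 31 n + 17\right)

t_(k+1)/t_k = (15*k**4 + 94*k**3 + 222*k**2 + 237*k + 99)/(15*k**4 + 34*k**3 + 30*k**2 + 15*k + 5).
Gosper form: A/B · C(k+1)/C(k) with A=1, B=1, C=k**4 + 34*k**3/15 + 2*k**2 + k + 1/3.
Set up (1)·f(k+1) − (1)·f(k) − (k**4 + 34*k**3/15 + 2*k**2 + k + 1/3) = 0.
Bound: deg f ≤ 5.
Solve for f: f(k) = k*(3*k**4 + k**3 - 2*k**2 + k + 2)/15 (degree 5 ≤ 5).
Then R = B(k−1)f/C = k*(3*k**4 + k**3 - 2*k**2 + k + 2)/(15*k**4 + 34*k**3 + 30*k**2 + 15*k + 5), so s_k = R(k)·t_k = k*(3*k**4 + k**3 - 2*k**2 + k + 2).
Δs = 15*k**4 + 34*k**3 + 30*k**2 + 15*k + 5, as required.
Σ_(k=1)^n t_k = s_(n+1) − s_(1) = (3*n**5 + 16*n**4 + 32*n**3 + 31*n**2 + 17*n + 5) − (5), i.e. n*(3*n**4 + 16*n**3 + 32*n**2 + 31*n + 17).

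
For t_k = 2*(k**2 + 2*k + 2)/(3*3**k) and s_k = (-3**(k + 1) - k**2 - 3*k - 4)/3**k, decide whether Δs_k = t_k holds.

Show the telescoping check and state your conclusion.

Valid — Δs_k = t_k.

s_(k+1) = (-9*3**k - k**2 - 5*k - 8)/(3*3**k)
s_(k+1) − s_k = 2*(k**2 + 2*k + 2)/(3*3**k)
(s_(k+1) − s_k) − t_k = 0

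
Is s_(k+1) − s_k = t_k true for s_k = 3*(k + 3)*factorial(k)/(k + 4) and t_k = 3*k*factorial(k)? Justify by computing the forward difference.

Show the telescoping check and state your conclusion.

s_(k+1) = 3*(k + 4)*factorial(k + 1)/(k + 5)
s_(k+1) − s_k = 3*(k**3 + 8*k**2 + 16*k + 1)*factorial(k)/((k + 4)*(k + 5))
(s_(k+1) − s_k) − t_k = -3*(k**2 + 4*k - 1)*factorial(k)/((k + 4)*(k + 5))

Invalid: residual -3*(k**2 + 4*k - 1)*factorial(k)/((k + 4)*(k + 5)) ≠ 0.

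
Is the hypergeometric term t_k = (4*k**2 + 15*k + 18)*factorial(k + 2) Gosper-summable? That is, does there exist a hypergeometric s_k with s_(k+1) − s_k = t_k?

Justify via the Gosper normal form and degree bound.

Yes. s_k = (4*k + 3)*factorial(k + 2).

The ratio is (k + 3)*(15*k + 4*(k + 1)**2 + 33)/(4*k**2 + 15*k + 18).
Take A(k)=k + 3, B(k)=1, C(k)=k**2 + 15*k/4 + 9/2.
Solve (k + 3)·f(k+1) − (1)·f(k) = k**2 + 15*k/4 + 9/2.
deg f ≤ 1 (via 1,0,2).
Coefficient equations give f(k) = (4*k + 3)/4.
R(k) = B(k−1)·f(k)/C(k) = (4*k + 3)/(4*k**2 + 15*k + 18); s_k = R·t_k = (4*k + 3)*factorial(k + 2).
Verify: (4*k**2 + 15*k + 18)*factorial(k + 2) matches t_k.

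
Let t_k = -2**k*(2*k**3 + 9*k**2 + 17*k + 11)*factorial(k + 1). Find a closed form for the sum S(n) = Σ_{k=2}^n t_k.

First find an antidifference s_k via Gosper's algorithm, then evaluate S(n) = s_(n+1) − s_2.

S(n) = -2*2**n*n**4*factorial(n) - 12*2**n*n**3*factorial(n) - 28*2**n*n**2*factorial(n) - 30*2**n*n*factorial(n) - 12*2**n*factorial(n) + 168

Step 1: r(k) = 2*(2*k**4 + 19*k**3 + 71*k**2 + 121*k + 78)/(2*k**3 + 9*k**2 + 17*k + 11).
Take A(k)=2*k + 4, B(k)=1, C(k)=k**3 + 9*k**2/2 + 17*k/2 + 11/2.
Key eq: (2*k + 4)·f(k+1) = (1)·f(k) + (k**3 + 9*k**2/2 + 17*k/2 + 11/2).
From deg A=1, deg B=0, deg C=3: d=2.
A polynomial solution: f(k) = (k**2 + k + 1)/2.
So s_k = (B(k−1)f/C)·t_k = ((k**2 + k + 1)/(2*k**3 + 9*k**2 + 17*k + 11))·t_k = -2**k*(k**2 + k + 1)*factorial(k + 1).
Verify: -2**k*(2*k**3 + 9*k**2 + 17*k + 11)*factorial(k + 1) matches t_k.
Evaluate: s_(n+1) = -2**(n + 1)*(n**2 + 3*n + 3)*factorial(n + 2); subtract s_(2) = -168 ⇒ S(n) = -2*2**n*n**4*factorial(n) - 12*2**n*n**3*factorial(n) - 28*2**n*n**2*factorial(n) - 30*2**n*n*factorial(n) - 12*2**n*factorial(n) + 168.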